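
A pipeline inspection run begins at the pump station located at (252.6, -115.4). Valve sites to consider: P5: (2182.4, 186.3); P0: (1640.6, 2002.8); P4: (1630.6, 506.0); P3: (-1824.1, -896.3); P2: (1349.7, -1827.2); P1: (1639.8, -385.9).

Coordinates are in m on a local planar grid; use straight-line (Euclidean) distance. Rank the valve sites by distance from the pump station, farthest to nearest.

Computing each straight-line distance from (252.6, -115.4):
P0 (1640.6, 2002.8): 2532.5 m
P3 (-1824.1, -896.3): 2218.7 m
P2 (1349.7, -1827.2): 2033.2 m
P5 (2182.4, 186.3): 1953.2 m
P4 (1630.6, 506.0): 1511.6 m
P1 (1639.8, -385.9): 1413.3 m

P0, P3, P2, P5, P4, P1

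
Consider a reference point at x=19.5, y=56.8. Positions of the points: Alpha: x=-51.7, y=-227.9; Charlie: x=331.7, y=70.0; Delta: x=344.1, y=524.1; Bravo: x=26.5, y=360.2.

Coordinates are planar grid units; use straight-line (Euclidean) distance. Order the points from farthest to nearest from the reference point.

Computing each straight-line distance from x=19.5, y=56.8:
Delta x=344.1, y=524.1: 569.0
Charlie x=331.7, y=70.0: 312.5
Bravo x=26.5, y=360.2: 303.5
Alpha x=-51.7, y=-227.9: 293.5

Delta, Charlie, Bravo, Alpha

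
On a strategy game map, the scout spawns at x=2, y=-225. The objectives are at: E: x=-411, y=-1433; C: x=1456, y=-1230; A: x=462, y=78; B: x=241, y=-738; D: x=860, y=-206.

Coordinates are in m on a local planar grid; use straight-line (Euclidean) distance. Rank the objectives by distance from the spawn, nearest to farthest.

Distances from the spawn:
A x=462, y=78: 550.8 m
B x=241, y=-738: 565.9 m
D x=860, y=-206: 858.2 m
E x=-411, y=-1433: 1276.6 m
C x=1456, y=-1230: 1767.5 m

A, B, D, E, C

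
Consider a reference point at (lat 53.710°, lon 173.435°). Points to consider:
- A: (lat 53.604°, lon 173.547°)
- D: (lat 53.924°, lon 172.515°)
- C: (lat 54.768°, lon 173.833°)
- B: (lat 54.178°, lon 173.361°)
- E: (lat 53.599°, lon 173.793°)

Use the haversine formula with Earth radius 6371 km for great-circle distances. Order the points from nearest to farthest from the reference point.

Distance from the reference point at (lat 53.710°, lon 173.435°) to each:
A (lat 53.604°, lon 173.547°): 13.9 km
E (lat 53.599°, lon 173.793°): 26.6 km
B (lat 54.178°, lon 173.361°): 52.3 km
D (lat 53.924°, lon 172.515°): 64.9 km
C (lat 54.768°, lon 173.833°): 120.5 km

A, E, B, D, C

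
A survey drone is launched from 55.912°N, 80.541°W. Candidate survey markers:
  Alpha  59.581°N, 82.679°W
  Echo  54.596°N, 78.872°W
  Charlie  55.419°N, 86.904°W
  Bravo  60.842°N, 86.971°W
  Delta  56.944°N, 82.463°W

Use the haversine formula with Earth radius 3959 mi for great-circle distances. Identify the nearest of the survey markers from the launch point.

Delta

Distance to each, sorted:
Delta: 102.4 mi
Echo: 112.2 mi
Charlie: 250.2 mi
Alpha: 265.5 mi
Bravo: 412.3 mi
The nearest is Delta at 102.4 mi.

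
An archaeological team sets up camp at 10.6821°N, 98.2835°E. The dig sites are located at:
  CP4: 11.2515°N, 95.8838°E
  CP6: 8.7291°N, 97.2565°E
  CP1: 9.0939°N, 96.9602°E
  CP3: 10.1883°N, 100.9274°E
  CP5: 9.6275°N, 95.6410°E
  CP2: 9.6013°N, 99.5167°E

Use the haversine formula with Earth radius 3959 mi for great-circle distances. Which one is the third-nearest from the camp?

Distances from the camp (10.6821°N, 98.2835°E):
CP2: 112.3 mi
CP1: 142.0 mi
CP6: 152.0 mi
CP4: 167.5 mi
CP3: 182.9 mi
CP5: 193.9 mi
The third-nearest is CP6 at 152.0 mi.

CP6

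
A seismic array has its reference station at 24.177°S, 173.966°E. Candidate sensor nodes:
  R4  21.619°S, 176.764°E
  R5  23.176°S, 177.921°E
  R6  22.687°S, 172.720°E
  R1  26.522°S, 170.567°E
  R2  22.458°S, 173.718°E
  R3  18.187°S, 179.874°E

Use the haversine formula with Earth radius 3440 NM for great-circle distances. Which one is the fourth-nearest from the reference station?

Distances from the reference station (24.177°S, 173.966°E):
R2: 104.1 NM
R6: 112.8 NM
R4: 218.0 NM
R5: 225.6 NM
R1: 232.0 NM
R3: 488.4 NM
The fourth-nearest is R5 at 225.6 NM.

R5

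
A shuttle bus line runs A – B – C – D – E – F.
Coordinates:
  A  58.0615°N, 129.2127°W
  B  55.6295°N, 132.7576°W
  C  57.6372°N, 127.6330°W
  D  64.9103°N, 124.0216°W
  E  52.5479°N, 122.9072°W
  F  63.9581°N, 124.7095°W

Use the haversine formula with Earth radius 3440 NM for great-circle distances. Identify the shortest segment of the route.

Leg distances:
A→B: 186.7 NM
B→C: 207.7 NM
C→D: 448.8 NM
D→E: 743.0 NM
E→F: 687.4 NM
The shortest leg is A–B at 186.7 NM.

A–B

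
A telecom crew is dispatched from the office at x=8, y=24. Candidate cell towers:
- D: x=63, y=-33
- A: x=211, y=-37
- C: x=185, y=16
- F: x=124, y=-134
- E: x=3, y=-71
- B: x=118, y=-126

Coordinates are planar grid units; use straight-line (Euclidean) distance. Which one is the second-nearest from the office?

E

Distance to each, sorted:
D: 79.2
E: 95.1
C: 177.2
B: 186.0
F: 196.0
A: 212.0
The second-nearest is E at 95.1.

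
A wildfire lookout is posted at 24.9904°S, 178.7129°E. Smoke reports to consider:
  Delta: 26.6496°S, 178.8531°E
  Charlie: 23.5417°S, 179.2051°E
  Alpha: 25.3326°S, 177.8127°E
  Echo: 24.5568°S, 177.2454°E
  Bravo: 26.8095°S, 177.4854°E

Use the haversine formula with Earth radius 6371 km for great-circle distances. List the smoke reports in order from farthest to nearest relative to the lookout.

Bravo, Delta, Charlie, Echo, Alpha

Distances from the lookout:
Bravo 26.8095°S, 177.4854°E: 236.6 km
Delta 26.6496°S, 178.8531°E: 185.0 km
Charlie 23.5417°S, 179.2051°E: 168.6 km
Echo 24.5568°S, 177.2454°E: 155.8 km
Alpha 25.3326°S, 177.8127°E: 98.3 km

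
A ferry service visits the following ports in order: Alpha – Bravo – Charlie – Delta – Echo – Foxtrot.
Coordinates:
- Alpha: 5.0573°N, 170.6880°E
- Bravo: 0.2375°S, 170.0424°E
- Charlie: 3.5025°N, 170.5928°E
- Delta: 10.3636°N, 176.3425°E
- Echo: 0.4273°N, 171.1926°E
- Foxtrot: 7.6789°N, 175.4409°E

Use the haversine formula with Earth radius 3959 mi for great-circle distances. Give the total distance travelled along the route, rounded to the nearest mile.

2599 mi

Leg distances:
Alpha→Bravo: 368.6 mi  (cumulative 368.6 mi)
Bravo→Charlie: 261.2 mi  (cumulative 629.8 mi)
Charlie→Delta: 616.5 mi  (cumulative 1246.3 mi)
Delta→Echo: 772.4 mi  (cumulative 2018.7 mi)
Echo→Foxtrot: 580.3 mi  (cumulative 2598.9 mi)
Total route length ≈ 2599 mi.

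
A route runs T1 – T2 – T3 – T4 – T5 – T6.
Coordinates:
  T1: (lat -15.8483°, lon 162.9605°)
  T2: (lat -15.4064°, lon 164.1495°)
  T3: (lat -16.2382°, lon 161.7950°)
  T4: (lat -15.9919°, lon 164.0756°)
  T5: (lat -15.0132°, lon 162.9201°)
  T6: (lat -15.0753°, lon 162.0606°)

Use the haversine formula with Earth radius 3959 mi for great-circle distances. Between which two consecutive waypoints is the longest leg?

T2–T3

Leg distances:
T1→T2: 84.8 mi
T2→T3: 166.7 mi
T3→T4: 152.3 mi
T4→T5: 102.4 mi
T5→T6: 57.5 mi
The longest leg is T2–T3 at 166.7 mi.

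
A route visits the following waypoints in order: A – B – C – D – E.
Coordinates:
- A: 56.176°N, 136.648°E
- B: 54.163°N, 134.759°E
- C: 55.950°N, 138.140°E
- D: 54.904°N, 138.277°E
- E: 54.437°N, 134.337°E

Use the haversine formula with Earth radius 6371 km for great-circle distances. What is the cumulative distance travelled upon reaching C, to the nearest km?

Leg distances:
A→B: 253.9 km  (cumulative 253.9 km)
B→C: 292.9 km  (cumulative 546.9 km)
Cumulative distance at C ≈ 547 km.

547 km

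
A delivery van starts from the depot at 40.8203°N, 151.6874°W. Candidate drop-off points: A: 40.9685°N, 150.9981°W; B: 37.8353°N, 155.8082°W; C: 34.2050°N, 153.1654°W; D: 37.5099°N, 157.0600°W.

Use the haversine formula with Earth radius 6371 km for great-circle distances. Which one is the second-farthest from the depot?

D

Distances from the depot (40.8203°N, 151.6874°W):
C: 747.0 km
D: 591.4 km
B: 485.5 km
A: 60.2 km
The second-farthest is D at 591.4 km.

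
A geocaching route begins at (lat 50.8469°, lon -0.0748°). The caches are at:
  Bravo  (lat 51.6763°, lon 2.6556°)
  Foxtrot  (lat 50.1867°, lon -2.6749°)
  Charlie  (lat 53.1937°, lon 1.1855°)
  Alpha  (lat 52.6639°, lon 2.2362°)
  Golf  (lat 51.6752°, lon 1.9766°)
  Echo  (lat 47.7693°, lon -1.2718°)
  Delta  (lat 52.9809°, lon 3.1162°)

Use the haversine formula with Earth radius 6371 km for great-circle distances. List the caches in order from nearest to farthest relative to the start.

Computing each great-circle distance from (lat 50.8469°, lon -0.0748°):
Golf (lat 51.6752°, lon 1.9766°): 169.9 km
Foxtrot (lat 50.1867°, lon -2.6749°): 197.9 km
Bravo (lat 51.6763°, lon 2.6556°): 211.2 km
Alpha (lat 52.6639°, lon 2.2362°): 257.1 km
Charlie (lat 53.1937°, lon 1.1855°): 274.8 km
Delta (lat 52.9809°, lon 3.1162°): 322.8 km
Echo (lat 47.7693°, lon -1.2718°): 353.0 km

Golf, Foxtrot, Bravo, Alpha, Charlie, Delta, Echo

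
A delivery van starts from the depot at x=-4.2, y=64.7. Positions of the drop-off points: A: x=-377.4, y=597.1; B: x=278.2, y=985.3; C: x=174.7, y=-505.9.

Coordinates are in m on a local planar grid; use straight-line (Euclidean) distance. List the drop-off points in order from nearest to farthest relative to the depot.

Distance from the depot at x=-4.2, y=64.7 to each:
C x=174.7, y=-505.9: 598.0 m
A x=-377.4, y=597.1: 650.2 m
B x=278.2, y=985.3: 962.9 m

C, A, B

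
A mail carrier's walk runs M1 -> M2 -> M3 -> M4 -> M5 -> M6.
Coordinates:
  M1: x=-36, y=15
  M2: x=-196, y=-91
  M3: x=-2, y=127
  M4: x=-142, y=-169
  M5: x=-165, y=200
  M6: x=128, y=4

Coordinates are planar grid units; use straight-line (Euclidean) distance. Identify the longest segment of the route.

Leg distances:
M1→M2: 191.9
M2→M3: 291.8
M3→M4: 327.4
M4→M5: 369.7
M5→M6: 352.5
The longest leg is M4–M5 at 369.7.

M4–M5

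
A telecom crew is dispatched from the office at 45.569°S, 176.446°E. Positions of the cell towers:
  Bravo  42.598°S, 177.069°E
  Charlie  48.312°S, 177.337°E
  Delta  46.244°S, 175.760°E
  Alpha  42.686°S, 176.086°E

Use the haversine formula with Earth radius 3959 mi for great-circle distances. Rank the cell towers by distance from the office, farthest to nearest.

Distances from the office:
Bravo 42.598°S, 177.069°E: 207.6 mi
Alpha 42.686°S, 176.086°E: 200.0 mi
Charlie 48.312°S, 177.337°E: 194.1 mi
Delta 46.244°S, 175.760°E: 57.1 mi

Bravo, Alpha, Charlie, Delta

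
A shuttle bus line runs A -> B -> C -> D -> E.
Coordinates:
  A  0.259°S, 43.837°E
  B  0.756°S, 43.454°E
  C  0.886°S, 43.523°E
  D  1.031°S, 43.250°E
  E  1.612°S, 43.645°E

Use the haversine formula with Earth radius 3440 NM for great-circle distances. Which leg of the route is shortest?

B–C

Leg distances:
A→B: 37.7 NM
B→C: 8.8 NM
C→D: 18.6 NM
D→E: 42.2 NM
The shortest leg is B–C at 8.8 NM.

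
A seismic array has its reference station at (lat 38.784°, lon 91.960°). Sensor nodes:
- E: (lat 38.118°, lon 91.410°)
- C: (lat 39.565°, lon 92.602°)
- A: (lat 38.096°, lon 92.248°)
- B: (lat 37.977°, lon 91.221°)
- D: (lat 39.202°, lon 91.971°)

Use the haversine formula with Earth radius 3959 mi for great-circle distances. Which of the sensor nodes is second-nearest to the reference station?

Distances from the reference station ((lat 38.784°, lon 91.960°)):
D: 28.9 mi
A: 50.0 mi
E: 54.8 mi
C: 64.0 mi
B: 68.6 mi
The second-nearest is A at 50.0 mi.

A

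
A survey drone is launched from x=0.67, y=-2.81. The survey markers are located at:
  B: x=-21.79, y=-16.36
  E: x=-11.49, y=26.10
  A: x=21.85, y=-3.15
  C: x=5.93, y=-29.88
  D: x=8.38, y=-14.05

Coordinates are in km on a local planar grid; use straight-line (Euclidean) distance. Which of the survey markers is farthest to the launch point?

Distance to each, sorted:
E: 31.4 km
C: 27.6 km
B: 26.2 km
A: 21.2 km
D: 13.6 km
The farthest is E at 31.4 km.

E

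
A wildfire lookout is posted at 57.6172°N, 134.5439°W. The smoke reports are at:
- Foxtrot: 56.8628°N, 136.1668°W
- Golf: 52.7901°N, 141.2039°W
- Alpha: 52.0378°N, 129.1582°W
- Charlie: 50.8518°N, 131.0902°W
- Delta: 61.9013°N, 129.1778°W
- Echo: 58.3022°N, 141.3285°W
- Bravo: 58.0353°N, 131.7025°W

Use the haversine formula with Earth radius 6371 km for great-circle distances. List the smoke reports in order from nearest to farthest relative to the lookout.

Foxtrot, Bravo, Echo, Delta, Golf, Alpha, Charlie

Distances from the lookout:
Foxtrot 56.8628°N, 136.1668°W: 128.7 km
Bravo 58.0353°N, 131.7025°W: 174.5 km
Echo 58.3022°N, 141.3285°W: 407.2 km
Delta 61.9013°N, 129.1778°W: 562.8 km
Golf 52.7901°N, 141.2039°W: 682.5 km
Alpha 52.0378°N, 129.1582°W: 709.4 km
Charlie 50.8518°N, 131.0902°W: 784.8 km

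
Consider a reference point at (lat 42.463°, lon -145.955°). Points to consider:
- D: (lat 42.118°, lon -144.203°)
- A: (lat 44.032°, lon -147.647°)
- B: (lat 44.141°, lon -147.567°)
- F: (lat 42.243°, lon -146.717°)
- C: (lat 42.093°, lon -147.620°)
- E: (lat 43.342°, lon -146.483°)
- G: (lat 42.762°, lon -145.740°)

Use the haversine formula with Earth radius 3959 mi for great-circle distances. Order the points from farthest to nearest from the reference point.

Distance from the reference point at (lat 42.463°, lon -145.955°) to each:
B (lat 44.141°, lon -147.567°): 141.5 mi
A (lat 44.032°, lon -147.647°): 137.9 mi
D (lat 42.118°, lon -144.203°): 92.7 mi
C (lat 42.093°, lon -147.620°): 88.9 mi
E (lat 43.342°, lon -146.483°): 66.4 mi
F (lat 42.243°, lon -146.717°): 41.8 mi
G (lat 42.762°, lon -145.740°): 23.4 mi

B, A, D, C, E, F, G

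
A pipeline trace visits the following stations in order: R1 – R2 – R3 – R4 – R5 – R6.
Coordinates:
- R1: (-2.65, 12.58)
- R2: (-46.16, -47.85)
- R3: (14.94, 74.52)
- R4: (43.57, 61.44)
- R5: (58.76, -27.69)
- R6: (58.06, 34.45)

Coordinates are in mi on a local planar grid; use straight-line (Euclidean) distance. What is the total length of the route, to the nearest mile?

Leg distances:
R1→R2: 74.5 mi  (cumulative 74.5 mi)
R2→R3: 136.8 mi  (cumulative 211.2 mi)
R3→R4: 31.5 mi  (cumulative 242.7 mi)
R4→R5: 90.4 mi  (cumulative 333.1 mi)
R5→R6: 62.1 mi  (cumulative 395.3 mi)
Total route length ≈ 395 mi.

395 mi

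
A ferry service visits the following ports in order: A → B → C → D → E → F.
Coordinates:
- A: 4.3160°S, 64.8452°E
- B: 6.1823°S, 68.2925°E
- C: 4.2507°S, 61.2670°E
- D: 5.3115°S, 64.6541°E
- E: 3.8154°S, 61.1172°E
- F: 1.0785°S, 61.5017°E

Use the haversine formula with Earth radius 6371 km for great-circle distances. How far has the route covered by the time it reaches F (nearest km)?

2368 km

Leg distances:
A→B: 434.5 km  (cumulative 434.5 km)
B→C: 807.0 km  (cumulative 1241.5 km)
C→D: 393.4 km  (cumulative 1634.9 km)
D→E: 425.9 km  (cumulative 2060.8 km)
E→F: 307.3 km  (cumulative 2368.1 km)
Cumulative distance at F ≈ 2368 km.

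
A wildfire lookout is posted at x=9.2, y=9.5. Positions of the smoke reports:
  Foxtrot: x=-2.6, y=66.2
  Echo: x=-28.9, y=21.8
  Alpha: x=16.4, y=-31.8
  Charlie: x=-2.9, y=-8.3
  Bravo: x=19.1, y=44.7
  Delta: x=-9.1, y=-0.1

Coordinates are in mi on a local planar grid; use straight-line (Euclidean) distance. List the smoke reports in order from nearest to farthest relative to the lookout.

Delta, Charlie, Bravo, Echo, Alpha, Foxtrot

Distances from the lookout:
Delta x=-9.1, y=-0.1: 20.7 mi
Charlie x=-2.9, y=-8.3: 21.5 mi
Bravo x=19.1, y=44.7: 36.6 mi
Echo x=-28.9, y=21.8: 40.0 mi
Alpha x=16.4, y=-31.8: 41.9 mi
Foxtrot x=-2.6, y=66.2: 57.9 mi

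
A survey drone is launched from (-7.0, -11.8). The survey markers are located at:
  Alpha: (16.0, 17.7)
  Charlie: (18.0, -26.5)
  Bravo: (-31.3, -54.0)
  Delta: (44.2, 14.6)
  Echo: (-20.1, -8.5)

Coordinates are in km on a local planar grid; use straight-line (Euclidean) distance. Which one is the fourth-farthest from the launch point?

Distance to each, sorted:
Delta: 57.6 km
Bravo: 48.7 km
Alpha: 37.4 km
Charlie: 29.0 km
Echo: 13.5 km
The fourth-farthest is Charlie at 29.0 km.

Charlie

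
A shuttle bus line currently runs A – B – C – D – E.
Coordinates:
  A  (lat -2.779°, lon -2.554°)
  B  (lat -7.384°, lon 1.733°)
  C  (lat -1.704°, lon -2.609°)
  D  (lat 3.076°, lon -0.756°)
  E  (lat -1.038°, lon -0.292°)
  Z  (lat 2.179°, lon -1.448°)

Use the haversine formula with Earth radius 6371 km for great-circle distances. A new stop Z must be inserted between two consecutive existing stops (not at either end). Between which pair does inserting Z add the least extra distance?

Added distance for inserting Z between each consecutive pair:
A–B: 987.0 km
B–C: 777.1 km
C–D: 6.5 km
D–E: 45.7 km
Smallest added distance is 6.5 km, inserting between C and D.

between C and D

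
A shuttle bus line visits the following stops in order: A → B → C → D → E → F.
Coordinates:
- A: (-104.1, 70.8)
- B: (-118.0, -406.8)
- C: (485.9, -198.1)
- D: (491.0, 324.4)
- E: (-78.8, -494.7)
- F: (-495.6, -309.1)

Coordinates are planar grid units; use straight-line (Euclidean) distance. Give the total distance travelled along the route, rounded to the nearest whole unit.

Leg distances:
A→B: 477.8  (cumulative 477.8)
B→C: 638.9  (cumulative 1116.7)
C→D: 522.5  (cumulative 1639.3)
D→E: 997.8  (cumulative 2637.1)
E→F: 456.3  (cumulative 3093.3)
Total route length ≈ 3093.

3093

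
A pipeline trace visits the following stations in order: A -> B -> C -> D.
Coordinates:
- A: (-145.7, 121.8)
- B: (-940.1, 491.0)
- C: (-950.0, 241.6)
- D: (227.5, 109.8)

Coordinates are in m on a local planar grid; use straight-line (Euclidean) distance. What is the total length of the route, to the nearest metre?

2310 m

Leg distances:
A→B: 876.0 m  (cumulative 876.0 m)
B→C: 249.6 m  (cumulative 1125.6 m)
C→D: 1184.9 m  (cumulative 2310.5 m)
Total route length ≈ 2310 m.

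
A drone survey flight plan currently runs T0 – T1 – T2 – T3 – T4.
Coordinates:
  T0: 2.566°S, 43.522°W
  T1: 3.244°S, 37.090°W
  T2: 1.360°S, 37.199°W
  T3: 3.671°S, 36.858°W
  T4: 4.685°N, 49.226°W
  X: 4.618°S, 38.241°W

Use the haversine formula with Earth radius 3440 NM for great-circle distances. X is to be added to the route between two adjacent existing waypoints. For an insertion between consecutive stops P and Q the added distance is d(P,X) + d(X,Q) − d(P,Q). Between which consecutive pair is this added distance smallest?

between T0 and T1

Added distance for inserting X between each consecutive pair:
T0–T1: 59.3 NM
T1–T2: 199.5 NM
T2–T3: 165.5 NM
T3–T4: 68.6 NM
Smallest added distance is 59.3 NM, inserting between T0 and T1.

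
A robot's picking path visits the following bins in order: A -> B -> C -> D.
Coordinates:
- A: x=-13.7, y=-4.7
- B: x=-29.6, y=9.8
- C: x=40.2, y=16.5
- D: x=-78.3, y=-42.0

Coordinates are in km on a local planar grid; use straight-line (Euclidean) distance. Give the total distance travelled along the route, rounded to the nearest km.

Leg distances:
A→B: 21.5 km  (cumulative 21.5 km)
B→C: 70.1 km  (cumulative 91.6 km)
C→D: 132.2 km  (cumulative 223.8 km)
Total route length ≈ 224 km.

224 km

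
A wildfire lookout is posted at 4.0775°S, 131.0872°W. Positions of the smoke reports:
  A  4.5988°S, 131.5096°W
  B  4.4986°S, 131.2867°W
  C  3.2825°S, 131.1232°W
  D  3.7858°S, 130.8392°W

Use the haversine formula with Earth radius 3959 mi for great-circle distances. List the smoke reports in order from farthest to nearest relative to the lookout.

C, A, B, D

Computing each great-circle distance from 4.0775°S, 131.0872°W:
C 3.2825°S, 131.1232°W: 55.0 mi
A 4.5988°S, 131.5096°W: 46.3 mi
B 4.4986°S, 131.2867°W: 32.2 mi
D 3.7858°S, 130.8392°W: 26.4 mi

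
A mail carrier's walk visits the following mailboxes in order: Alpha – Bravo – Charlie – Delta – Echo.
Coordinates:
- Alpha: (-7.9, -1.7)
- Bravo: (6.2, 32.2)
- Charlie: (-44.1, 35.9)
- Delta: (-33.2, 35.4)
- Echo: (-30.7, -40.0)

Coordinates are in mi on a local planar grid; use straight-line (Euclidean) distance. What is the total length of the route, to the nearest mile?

174 mi

Leg distances:
Alpha→Bravo: 36.7 mi  (cumulative 36.7 mi)
Bravo→Charlie: 50.4 mi  (cumulative 87.2 mi)
Charlie→Delta: 10.9 mi  (cumulative 98.1 mi)
Delta→Echo: 75.4 mi  (cumulative 173.5 mi)
Total route length ≈ 174 mi.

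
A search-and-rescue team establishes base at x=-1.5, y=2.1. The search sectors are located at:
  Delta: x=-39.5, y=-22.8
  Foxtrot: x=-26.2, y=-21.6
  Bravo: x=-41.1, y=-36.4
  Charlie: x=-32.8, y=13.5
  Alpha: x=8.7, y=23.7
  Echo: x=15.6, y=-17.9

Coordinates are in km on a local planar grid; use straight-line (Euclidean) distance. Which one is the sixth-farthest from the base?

Alpha

Distance to each, sorted:
Bravo: 55.2 km
Delta: 45.4 km
Foxtrot: 34.2 km
Charlie: 33.3 km
Echo: 26.3 km
Alpha: 23.9 km
The sixth-farthest is Alpha at 23.9 km.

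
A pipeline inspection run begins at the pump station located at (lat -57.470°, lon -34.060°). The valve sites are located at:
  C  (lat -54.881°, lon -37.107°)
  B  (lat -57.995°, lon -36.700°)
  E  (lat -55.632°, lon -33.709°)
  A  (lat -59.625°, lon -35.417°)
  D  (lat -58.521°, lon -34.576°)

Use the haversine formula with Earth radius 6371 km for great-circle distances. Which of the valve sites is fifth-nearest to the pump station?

C

Distance to each, sorted:
D: 120.8 km
B: 167.2 km
E: 205.5 km
A: 252.2 km
C: 344.1 km
The fifth-nearest is C at 344.1 km.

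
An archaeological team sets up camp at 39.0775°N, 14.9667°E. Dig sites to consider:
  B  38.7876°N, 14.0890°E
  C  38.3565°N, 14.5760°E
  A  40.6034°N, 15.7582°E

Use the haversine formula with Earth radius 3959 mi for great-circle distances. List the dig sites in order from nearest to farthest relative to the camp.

Computing each great-circle distance from 39.0775°N, 14.9667°E:
B 38.7876°N, 14.0890°E: 51.3 mi
C 38.3565°N, 14.5760°E: 54.1 mi
A 40.6034°N, 15.7582°E: 113.5 mi

B, C, A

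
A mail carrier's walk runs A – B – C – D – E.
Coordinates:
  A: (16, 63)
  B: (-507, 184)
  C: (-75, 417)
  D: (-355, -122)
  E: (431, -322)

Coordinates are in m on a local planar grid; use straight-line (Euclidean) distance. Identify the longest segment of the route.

Leg distances:
A→B: 536.8 m
B→C: 490.8 m
C→D: 607.4 m
D→E: 811.0 m
The longest leg is D–E at 811.0 m.

D–E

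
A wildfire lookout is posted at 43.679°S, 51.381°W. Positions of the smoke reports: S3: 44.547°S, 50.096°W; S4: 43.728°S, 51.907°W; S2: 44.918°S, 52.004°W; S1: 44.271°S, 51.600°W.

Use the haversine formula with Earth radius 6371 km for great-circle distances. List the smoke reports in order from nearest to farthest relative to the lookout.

S4, S1, S3, S2

Computing each great-circle distance from 43.679°S, 51.381°W:
S4 43.728°S, 51.907°W: 42.6 km
S1 44.271°S, 51.600°W: 68.1 km
S3 44.547°S, 50.096°W: 140.9 km
S2 44.918°S, 52.004°W: 146.4 km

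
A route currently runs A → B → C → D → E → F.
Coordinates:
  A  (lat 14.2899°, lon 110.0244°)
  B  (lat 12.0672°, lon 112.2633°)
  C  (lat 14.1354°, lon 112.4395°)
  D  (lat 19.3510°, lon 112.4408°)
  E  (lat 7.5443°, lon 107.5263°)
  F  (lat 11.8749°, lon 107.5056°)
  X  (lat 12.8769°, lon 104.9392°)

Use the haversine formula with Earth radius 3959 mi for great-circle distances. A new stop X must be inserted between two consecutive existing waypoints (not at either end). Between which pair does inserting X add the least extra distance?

Added distance for inserting X between each consecutive pair:
A–B: 637.4 mi
B–C: 865.2 mi
C–D: 820.1 mi
D–E: 197.5 mi
E–F: 295.6 mi
Smallest added distance is 197.5 mi, inserting between D and E.

between D and E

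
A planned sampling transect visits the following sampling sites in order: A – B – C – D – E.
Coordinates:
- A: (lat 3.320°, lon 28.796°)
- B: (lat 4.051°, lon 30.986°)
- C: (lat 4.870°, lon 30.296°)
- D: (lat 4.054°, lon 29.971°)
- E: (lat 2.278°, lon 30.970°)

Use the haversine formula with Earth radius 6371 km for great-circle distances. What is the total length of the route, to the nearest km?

699 km

Leg distances:
A→B: 256.2 km  (cumulative 256.2 km)
B→C: 118.9 km  (cumulative 375.2 km)
C→D: 97.6 km  (cumulative 472.8 km)
D→E: 226.5 km  (cumulative 699.3 km)
Total route length ≈ 699 km.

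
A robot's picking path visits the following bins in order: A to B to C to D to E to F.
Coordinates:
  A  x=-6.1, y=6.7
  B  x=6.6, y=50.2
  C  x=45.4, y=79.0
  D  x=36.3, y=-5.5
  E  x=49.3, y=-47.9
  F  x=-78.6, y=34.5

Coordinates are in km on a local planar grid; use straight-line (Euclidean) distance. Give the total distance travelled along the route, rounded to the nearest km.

Leg distances:
A→B: 45.3 km  (cumulative 45.3 km)
B→C: 48.3 km  (cumulative 93.6 km)
C→D: 85.0 km  (cumulative 178.6 km)
D→E: 44.3 km  (cumulative 223.0 km)
E→F: 152.1 km  (cumulative 375.1 km)
Total route length ≈ 375 km.

375 km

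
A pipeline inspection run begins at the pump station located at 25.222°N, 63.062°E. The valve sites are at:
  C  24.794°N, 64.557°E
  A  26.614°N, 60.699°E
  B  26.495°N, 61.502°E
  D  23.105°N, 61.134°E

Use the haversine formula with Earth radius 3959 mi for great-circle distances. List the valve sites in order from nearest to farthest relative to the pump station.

C, B, A, D

Distance from the pump station at 25.222°N, 63.062°E to each:
C 24.794°N, 64.557°E: 98.2 mi
B 26.495°N, 61.502°E: 130.9 mi
A 26.614°N, 60.699°E: 175.5 mi
D 23.105°N, 61.134°E: 190.2 mi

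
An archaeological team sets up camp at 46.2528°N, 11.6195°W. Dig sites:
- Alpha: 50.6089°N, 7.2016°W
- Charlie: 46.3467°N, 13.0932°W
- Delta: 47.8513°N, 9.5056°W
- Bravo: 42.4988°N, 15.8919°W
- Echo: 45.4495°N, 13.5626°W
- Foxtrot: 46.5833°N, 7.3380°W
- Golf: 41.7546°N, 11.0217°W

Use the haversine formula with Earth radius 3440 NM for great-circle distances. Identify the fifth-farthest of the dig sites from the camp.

Distance to each, sorted:
Alpha: 315.1 NM
Bravo: 290.5 NM
Golf: 271.3 NM
Foxtrot: 178.3 NM
Delta: 129.2 NM
Echo: 94.5 NM
Charlie: 61.4 NM
The fifth-farthest is Delta at 129.2 NM.

Delta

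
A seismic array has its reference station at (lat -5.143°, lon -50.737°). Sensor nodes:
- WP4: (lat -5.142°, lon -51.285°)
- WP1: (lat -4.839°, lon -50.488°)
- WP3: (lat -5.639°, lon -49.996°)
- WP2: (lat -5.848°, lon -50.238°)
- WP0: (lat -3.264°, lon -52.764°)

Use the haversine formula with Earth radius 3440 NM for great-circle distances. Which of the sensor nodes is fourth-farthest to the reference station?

Distance to each, sorted:
WP0: 165.7 NM
WP3: 53.4 NM
WP2: 51.8 NM
WP4: 32.8 NM
WP1: 23.6 NM
The fourth-farthest is WP4 at 32.8 NM.

WP4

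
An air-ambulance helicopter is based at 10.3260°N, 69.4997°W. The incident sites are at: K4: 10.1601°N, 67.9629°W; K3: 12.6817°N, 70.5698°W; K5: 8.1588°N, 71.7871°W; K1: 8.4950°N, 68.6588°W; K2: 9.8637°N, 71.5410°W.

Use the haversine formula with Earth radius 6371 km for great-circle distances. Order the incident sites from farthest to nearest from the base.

K5, K3, K2, K1, K4

Distances from the base:
K5 8.1588°N, 71.7871°W: 348.0 km
K3 12.6817°N, 70.5698°W: 286.7 km
K2 9.8637°N, 71.5410°W: 229.3 km
K1 8.4950°N, 68.6588°W: 223.5 km
K4 10.1601°N, 67.9629°W: 169.2 km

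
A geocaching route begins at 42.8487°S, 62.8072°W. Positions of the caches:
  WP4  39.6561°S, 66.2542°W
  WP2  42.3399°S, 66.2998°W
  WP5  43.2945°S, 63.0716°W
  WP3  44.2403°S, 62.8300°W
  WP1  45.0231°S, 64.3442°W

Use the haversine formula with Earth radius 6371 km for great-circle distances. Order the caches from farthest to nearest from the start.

Distance from the start at 42.8487°S, 62.8072°W to each:
WP4 39.6561°S, 66.2542°W: 457.1 km
WP2 42.3399°S, 66.2998°W: 291.4 km
WP1 45.0231°S, 64.3442°W: 271.3 km
WP3 44.2403°S, 62.8300°W: 154.7 km
WP5 43.2945°S, 63.0716°W: 54.0 km

WP4, WP2, WP1, WP3, WP5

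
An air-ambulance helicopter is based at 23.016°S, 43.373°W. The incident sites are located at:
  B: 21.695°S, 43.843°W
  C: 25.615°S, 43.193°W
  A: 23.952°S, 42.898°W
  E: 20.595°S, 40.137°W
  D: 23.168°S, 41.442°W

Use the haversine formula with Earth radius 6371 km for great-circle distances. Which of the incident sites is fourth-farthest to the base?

B

Distance to each, sorted:
E: 429.0 km
C: 289.6 km
D: 198.2 km
B: 154.6 km
A: 114.8 km
The fourth-farthest is B at 154.6 km.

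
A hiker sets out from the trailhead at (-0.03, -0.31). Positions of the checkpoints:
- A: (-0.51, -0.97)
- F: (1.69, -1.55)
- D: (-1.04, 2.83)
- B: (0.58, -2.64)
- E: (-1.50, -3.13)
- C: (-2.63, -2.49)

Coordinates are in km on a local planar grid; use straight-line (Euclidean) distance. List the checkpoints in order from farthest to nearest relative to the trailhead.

Distance from the trailhead at (-0.03, -0.31) to each:
C (-2.63, -2.49): 3.4 km
D (-1.04, 2.83): 3.3 km
E (-1.50, -3.13): 3.2 km
B (0.58, -2.64): 2.4 km
F (1.69, -1.55): 2.1 km
A (-0.51, -0.97): 0.8 km

C, D, E, B, F, A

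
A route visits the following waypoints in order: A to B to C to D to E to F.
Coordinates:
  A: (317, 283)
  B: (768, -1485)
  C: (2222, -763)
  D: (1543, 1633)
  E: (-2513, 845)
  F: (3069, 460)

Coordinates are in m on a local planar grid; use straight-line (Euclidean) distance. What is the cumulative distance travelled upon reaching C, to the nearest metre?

Leg distances:
A→B: 1824.6 m  (cumulative 1824.6 m)
B→C: 1623.4 m  (cumulative 3448.0 m)
Cumulative distance at C ≈ 3448 m.

3448 m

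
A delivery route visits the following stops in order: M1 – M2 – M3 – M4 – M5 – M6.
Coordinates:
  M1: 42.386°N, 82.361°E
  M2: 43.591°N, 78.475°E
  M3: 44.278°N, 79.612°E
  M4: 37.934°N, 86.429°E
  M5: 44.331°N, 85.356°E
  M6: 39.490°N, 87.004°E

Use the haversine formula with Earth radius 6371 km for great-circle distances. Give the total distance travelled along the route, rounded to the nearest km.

2641 km

Leg distances:
M1→M2: 343.3 km  (cumulative 343.3 km)
M2→M3: 118.8 km  (cumulative 462.1 km)
M3→M4: 907.0 km  (cumulative 1369.1 km)
M4→M5: 716.9 km  (cumulative 2086.0 km)
M5→M6: 555.3 km  (cumulative 2641.3 km)
Total route length ≈ 2641 km.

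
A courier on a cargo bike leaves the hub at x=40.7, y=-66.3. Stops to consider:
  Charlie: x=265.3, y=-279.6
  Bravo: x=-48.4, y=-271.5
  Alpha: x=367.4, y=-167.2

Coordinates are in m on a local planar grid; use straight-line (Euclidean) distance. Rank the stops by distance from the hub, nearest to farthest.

Bravo, Charlie, Alpha

Computing each straight-line distance from x=40.7, y=-66.3:
Bravo x=-48.4, y=-271.5: 223.7 m
Charlie x=265.3, y=-279.6: 309.7 m
Alpha x=367.4, y=-167.2: 341.9 m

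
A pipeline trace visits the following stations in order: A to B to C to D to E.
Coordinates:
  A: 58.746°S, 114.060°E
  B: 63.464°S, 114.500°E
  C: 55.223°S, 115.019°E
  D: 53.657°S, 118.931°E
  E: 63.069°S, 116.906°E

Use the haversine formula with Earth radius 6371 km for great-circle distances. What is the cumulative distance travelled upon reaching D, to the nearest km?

Leg distances:
A→B: 525.1 km  (cumulative 525.1 km)
B→C: 916.8 km  (cumulative 1442.0 km)
C→D: 307.0 km  (cumulative 1749.0 km)
Cumulative distance at D ≈ 1749 km.

1749 km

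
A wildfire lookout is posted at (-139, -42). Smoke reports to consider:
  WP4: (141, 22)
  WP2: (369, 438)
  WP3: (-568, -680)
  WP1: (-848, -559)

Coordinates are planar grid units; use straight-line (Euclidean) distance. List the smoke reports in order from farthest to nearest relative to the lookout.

WP1, WP3, WP2, WP4

Distances from the lookout:
WP1 (-848, -559): 877.5
WP3 (-568, -680): 768.8
WP2 (369, 438): 698.9
WP4 (141, 22): 287.2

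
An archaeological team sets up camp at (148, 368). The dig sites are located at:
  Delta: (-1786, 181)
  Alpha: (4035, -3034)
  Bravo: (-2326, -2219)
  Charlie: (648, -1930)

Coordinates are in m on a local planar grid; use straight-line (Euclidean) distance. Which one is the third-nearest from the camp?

Distance to each, sorted:
Delta: 1943.0 m
Charlie: 2351.8 m
Bravo: 3579.6 m
Alpha: 5165.5 m
The third-nearest is Bravo at 3579.6 m.

Bravo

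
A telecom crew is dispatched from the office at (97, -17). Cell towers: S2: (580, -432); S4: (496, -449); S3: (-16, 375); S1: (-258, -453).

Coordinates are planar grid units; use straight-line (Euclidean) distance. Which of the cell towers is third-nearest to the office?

Distances from the office ((97, -17)):
S3: 408.0
S1: 562.2
S4: 588.1
S2: 636.8
The third-nearest is S4 at 588.1.

S4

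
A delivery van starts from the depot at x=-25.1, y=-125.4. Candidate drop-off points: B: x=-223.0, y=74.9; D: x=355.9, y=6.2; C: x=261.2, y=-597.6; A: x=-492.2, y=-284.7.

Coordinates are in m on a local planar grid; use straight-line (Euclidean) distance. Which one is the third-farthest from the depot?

D

Distances from the depot (x=-25.1, y=-125.4):
C: 552.2 m
A: 493.5 m
D: 403.1 m
B: 281.6 m
The third-farthest is D at 403.1 m.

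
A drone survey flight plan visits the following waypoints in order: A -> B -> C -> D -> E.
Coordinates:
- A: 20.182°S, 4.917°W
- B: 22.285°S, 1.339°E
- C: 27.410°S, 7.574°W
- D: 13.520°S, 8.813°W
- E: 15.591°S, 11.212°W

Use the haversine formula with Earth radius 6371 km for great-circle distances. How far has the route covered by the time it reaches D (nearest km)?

Leg distances:
A→B: 689.2 km  (cumulative 689.2 km)
B→C: 1064.1 km  (cumulative 1753.3 km)
C→D: 1549.8 km  (cumulative 3303.2 km)
Cumulative distance at D ≈ 3303 km.

3303 km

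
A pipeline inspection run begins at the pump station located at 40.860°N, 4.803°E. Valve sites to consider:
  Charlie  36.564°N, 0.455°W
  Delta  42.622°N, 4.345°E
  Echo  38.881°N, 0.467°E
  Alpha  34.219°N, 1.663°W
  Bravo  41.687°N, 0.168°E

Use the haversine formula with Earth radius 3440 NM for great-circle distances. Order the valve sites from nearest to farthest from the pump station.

Delta, Bravo, Echo, Charlie, Alpha

Computing each great-circle distance from 40.860°N, 4.803°E:
Delta 42.622°N, 4.345°E: 107.8 NM
Bravo 41.687°N, 0.168°E: 214.9 NM
Echo 38.881°N, 0.467°E: 232.4 NM
Charlie 36.564°N, 0.455°W: 356.5 NM
Alpha 34.219°N, 1.663°W: 503.4 NM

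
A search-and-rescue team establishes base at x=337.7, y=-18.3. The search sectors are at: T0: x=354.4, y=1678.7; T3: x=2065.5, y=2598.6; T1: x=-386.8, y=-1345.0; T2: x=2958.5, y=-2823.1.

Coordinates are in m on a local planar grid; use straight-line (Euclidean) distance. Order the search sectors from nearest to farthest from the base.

T1, T0, T3, T2

Distances from the base:
T1 x=-386.8, y=-1345.0: 1511.6 m
T0 x=354.4, y=1678.7: 1697.1 m
T3 x=2065.5, y=2598.6: 3135.8 m
T2 x=2958.5, y=-2823.1: 3838.7 m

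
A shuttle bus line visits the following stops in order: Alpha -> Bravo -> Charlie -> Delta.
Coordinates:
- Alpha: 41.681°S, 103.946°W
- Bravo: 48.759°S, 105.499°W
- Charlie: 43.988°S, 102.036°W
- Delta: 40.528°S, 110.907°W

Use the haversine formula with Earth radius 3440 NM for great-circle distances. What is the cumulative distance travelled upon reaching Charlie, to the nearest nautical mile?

750 NM

Leg distances:
Alpha→Bravo: 430.0 NM  (cumulative 430.0 NM)
Bravo→Charlie: 320.3 NM  (cumulative 750.3 NM)
Cumulative distance at Charlie ≈ 750 NM.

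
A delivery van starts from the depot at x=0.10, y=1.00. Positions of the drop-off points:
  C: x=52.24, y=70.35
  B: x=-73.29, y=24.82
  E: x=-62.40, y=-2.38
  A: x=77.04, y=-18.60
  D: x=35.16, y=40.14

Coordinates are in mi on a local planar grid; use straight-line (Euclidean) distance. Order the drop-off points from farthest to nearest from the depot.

Computing each straight-line distance from x=0.10, y=1.00:
C x=52.24, y=70.35: 86.8 mi
A x=77.04, y=-18.60: 79.4 mi
B x=-73.29, y=24.82: 77.2 mi
E x=-62.40, y=-2.38: 62.6 mi
D x=35.16, y=40.14: 52.5 mi

C, A, B, E, D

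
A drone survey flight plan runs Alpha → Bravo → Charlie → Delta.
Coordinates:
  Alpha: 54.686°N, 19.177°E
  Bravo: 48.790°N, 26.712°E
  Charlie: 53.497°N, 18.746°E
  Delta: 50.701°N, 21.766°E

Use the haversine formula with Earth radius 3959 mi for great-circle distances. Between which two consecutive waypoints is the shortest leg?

Charlie–Delta

Leg distances:
Alpha→Bravo: 518.9 mi
Bravo→Charlie: 473.9 mi
Charlie→Delta: 231.8 mi
The shortest leg is Charlie–Delta at 231.8 mi.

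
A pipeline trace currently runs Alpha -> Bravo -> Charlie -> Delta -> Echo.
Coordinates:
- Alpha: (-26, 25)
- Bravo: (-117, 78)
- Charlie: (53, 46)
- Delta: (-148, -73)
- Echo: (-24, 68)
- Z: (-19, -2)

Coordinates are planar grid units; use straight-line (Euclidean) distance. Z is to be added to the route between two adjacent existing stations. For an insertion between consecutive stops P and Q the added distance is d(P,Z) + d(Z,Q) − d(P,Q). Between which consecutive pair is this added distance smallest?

Added distance for inserting Z between each consecutive pair:
Alpha–Bravo: 49.1
Bravo–Charlie: 40.1
Charlie–Delta: 0.2
Delta–Echo: 29.7
Smallest added distance is 0.2, inserting between Charlie and Delta.

between Charlie and Delta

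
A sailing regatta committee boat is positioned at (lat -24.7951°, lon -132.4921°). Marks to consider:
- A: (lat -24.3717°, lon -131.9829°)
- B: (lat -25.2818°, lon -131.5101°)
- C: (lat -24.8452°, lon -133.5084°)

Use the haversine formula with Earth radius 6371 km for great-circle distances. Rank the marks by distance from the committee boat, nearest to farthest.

Distances from the committee boat:
A (lat -24.3717°, lon -131.9829°): 69.8 km
C (lat -24.8452°, lon -133.5084°): 102.7 km
B (lat -25.2818°, lon -131.5101°): 112.8 km

A, C, B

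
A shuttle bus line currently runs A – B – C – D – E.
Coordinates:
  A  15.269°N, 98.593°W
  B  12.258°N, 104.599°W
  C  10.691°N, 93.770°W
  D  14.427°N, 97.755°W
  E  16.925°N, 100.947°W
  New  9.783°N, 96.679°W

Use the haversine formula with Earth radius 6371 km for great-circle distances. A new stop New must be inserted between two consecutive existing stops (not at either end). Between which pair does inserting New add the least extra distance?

between B and C

Added distance for inserting New between each consecutive pair:
A–B: 821.6 km
B–C: 48.3 km
C–D: 263.8 km
D–E: 1007.6 km
Smallest added distance is 48.3 km, inserting between B and C.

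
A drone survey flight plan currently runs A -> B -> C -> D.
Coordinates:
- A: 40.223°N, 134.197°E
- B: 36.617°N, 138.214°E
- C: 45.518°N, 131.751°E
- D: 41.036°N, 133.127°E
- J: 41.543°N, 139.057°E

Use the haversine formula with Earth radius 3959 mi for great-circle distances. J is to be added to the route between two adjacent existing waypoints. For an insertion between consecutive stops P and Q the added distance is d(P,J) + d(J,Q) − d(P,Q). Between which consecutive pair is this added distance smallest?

between B and C

Added distance for inserting J between each consecutive pair:
A–B: 282.4 mi
B–C: 100.1 mi
C–D: 449.8 mi
Smallest added distance is 100.1 mi, inserting between B and C.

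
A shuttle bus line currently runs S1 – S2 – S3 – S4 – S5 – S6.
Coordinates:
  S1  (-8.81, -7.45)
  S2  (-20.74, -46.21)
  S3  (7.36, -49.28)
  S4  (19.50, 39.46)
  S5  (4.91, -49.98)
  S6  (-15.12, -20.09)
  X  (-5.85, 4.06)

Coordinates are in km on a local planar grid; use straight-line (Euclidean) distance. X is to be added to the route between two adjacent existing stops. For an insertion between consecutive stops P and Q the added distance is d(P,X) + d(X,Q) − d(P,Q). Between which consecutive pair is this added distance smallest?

Added distance for inserting X between each consecutive pair:
S1–S2: 23.8 km
S2–S3: 79.1 km
S3–S4: 8.9 km
S4–S5: 8.0 km
S5–S6: 45.0 km
Smallest added distance is 8.0 km, inserting between S4 and S5.

between S4 and S5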